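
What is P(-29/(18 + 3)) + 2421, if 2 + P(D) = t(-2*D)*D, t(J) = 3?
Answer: 16904/7 ≈ 2414.9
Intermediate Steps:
P(D) = -2 + 3*D
P(-29/(18 + 3)) + 2421 = (-2 + 3*(-29/(18 + 3))) + 2421 = (-2 + 3*(-29/21)) + 2421 = (-2 - 29/7) + 2421 = -43/7 + 2421 = 16904/7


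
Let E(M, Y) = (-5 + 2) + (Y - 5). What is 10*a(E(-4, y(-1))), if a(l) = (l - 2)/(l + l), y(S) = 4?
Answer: 15/2 ≈ 7.5000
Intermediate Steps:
E(M, Y) = -8 + Y (E(M, Y) = -3 + (-5 + Y) = -8 + Y)
a(l) = (-2 + l)/(2*l) (a(l) = (-2 + l)/((2*l)) = (-2 + l)*(1/(2*l)) = (-2 + l)/(2*l))
10*a(E(-4, y(-1))) = 10*((-2 + (-8 + 4))/(2*(-8 + 4))) = 10*((½)*(-2 - 4)/(-4)) = 10*((½)*(-¼)*(-6)) = 10*(¾) = 15/2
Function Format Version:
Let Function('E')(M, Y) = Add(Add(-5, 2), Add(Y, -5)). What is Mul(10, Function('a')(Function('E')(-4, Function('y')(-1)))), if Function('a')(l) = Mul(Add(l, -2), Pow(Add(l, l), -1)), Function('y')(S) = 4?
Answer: Rational(15, 2) ≈ 7.5000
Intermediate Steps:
Function('E')(M, Y) = Add(-8, Y) (Function('E')(M, Y) = Add(-3, Add(-5, Y)) = Add(-8, Y))
Function('a')(l) = Mul(Rational(1, 2), Pow(l, -1), Add(-2, l)) (Function('a')(l) = Mul(Add(-2, l), Pow(Mul(2, l), -1)) = Mul(Add(-2, l), Mul(Rational(1, 2), Pow(l, -1))) = Mul(Rational(1, 2), Pow(l, -1), Add(-2, l)))
Mul(10, Function('a')(Function('E')(-4, Function('y')(-1)))) = Mul(10, Mul(Rational(1, 2), Pow(Add(-8, 4), -1), Add(-2, Add(-8, 4)))) = Mul(10, Mul(Rational(1, 2), Pow(-4, -1), Add(-2, -4))) = Mul(10, Mul(Rational(1, 2), Rational(-1, 4), -6)) = Mul(10, Rational(3, 4)) = Rational(15, 2)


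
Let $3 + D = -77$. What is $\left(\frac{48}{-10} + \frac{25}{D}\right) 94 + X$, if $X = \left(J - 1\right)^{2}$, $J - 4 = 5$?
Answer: $- \frac{16663}{40} \approx -416.58$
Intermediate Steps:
$D = -80$ ($D = -3 - 77 = -80$)
$J = 9$ ($J = 4 + 5 = 9$)
$X = 64$ ($X = \left(9 - 1\right)^{2} = 8^{2} = 64$)
$\left(\frac{48}{-10} + \frac{25}{D}\right) 94 + X = \left(\frac{48}{-10} + \frac{25}{-80}\right) 94 + 64 = \left(48 \left(- \frac{1}{10}\right) + 25 \left(- \frac{1}{80}\right)\right) 94 + 64 = \left(- \frac{24}{5} - \frac{5}{16}\right) 94 + 64 = \left(- \frac{409}{80}\right) 94 + 64 = - \frac{19223}{40} + 64 = - \frac{16663}{40}$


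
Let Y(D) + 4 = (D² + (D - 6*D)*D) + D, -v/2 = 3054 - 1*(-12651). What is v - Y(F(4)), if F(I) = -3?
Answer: -31367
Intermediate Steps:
v = -31410 (v = -2*(3054 - 1*(-12651)) = -2*(3054 + 12651) = -2*15705 = -31410)
Y(D) = -4 + D - 4*D² (Y(D) = -4 + ((D² + (D - 6*D)*D) + D) = -4 + ((D² + (-5*D)*D) + D) = -4 + ((D² - 5*D²) + D) = -4 + (-4*D² + D) = -4 + (D - 4*D²) = -4 + D - 4*D²)
v - Y(F(4)) = -31410 - (-4 - 3 - 4*(-3)²) = -31410 - (-4 - 3 - 4*9) = -31410 - (-4 - 3 - 36) = -31410 - 1*(-43) = -31410 + 43 = -31367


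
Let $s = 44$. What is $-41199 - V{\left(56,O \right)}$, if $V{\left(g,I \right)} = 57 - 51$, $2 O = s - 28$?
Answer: $-41205$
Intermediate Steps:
$O = 8$ ($O = \frac{44 - 28}{2} = \frac{1}{2} \cdot 16 = 8$)
$V{\left(g,I \right)} = 6$
$-41199 - V{\left(56,O \right)} = -41199 - 6 = -41205$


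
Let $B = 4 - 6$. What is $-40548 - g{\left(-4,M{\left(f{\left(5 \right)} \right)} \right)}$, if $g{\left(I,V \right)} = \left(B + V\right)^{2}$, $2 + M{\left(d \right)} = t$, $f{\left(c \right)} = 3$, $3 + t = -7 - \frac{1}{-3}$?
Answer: $- \frac{366613}{9} \approx -40735.0$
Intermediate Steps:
$t = - \frac{29}{3}$ ($t = -3 - \frac{20}{3} = - \frac{29}{3} \approx -9.6667$)
$B = -2$ ($B = 4 - 6 = -2$)
$M{\left(d \right)} = - \frac{35}{3}$ ($M{\left(d \right)} = -2 - \frac{29}{3} = - \frac{35}{3}$)
$g{\left(I,V \right)} = \left(-2 + V\right)^{2}$
$-40548 - g{\left(-4,M{\left(f{\left(5 \right)} \right)} \right)} = -40548 - \left(-2 - \frac{35}{3}\right)^{2} = -40548 - \left(- \frac{41}{3}\right)^{2} = -40548 - \frac{1681}{9} = - \frac{366613}{9}$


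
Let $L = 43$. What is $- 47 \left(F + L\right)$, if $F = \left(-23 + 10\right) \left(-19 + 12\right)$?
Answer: $-6298$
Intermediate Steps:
$F = 91$ ($F = \left(-13\right) \left(-7\right) = 91$)
$- 47 \left(F + L\right) = - 47 \left(91 + 43\right) = \left(-47\right) 134 = -6298$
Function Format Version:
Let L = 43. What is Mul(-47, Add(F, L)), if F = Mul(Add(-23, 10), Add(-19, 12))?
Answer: -6298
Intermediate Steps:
F = 91 (F = Mul(-13, -7) = 91)
Mul(-47, Add(F, L)) = Mul(-47, Add(91, 43)) = Mul(-47, 134) = -6298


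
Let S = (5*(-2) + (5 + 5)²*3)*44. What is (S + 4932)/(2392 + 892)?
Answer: 4423/821 ≈ 5.3873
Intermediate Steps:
S = 12760 (S = (-10 + 10²*3)*44 = (-10 + 100*3)*44 = (-10 + 300)*44 = 290*44 = 12760)
(S + 4932)/(2392 + 892) = (12760 + 4932)/(2392 + 892) = 17692/3284 = 17692*(1/3284) = 4423/821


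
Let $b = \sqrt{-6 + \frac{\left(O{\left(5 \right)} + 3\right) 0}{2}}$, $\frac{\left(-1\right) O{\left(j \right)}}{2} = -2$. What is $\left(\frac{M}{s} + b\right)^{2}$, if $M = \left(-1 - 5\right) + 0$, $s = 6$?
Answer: $\left(-1 + i \sqrt{6}\right)^{2} \approx -5.0 - 4.899 i$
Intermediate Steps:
$M = -6$ ($M = -6 + 0 = -6$)
$O{\left(j \right)} = 4$ ($O{\left(j \right)} = \left(-2\right) \left(-2\right) = 4$)
$b = i \sqrt{6}$ ($b = \sqrt{-6 + \frac{\left(4 + 3\right) 0}{2}} = \sqrt{-6 + 7 \cdot 0 \cdot \frac{1}{2}} = \sqrt{-6 + 0 \cdot \frac{1}{2}} = \sqrt{-6 + 0} = \sqrt{-6} = i \sqrt{6} \approx 2.4495 i$)
$\left(\frac{M}{s} + b\right)^{2} = \left(- \frac{6}{6} + i \sqrt{6}\right)^{2} = \left(\left(-6\right) \frac{1}{6} + i \sqrt{6}\right)^{2} = \left(-1 + i \sqrt{6}\right)^{2}$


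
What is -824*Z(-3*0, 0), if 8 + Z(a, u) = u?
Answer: 6592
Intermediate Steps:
Z(a, u) = -8 + u
-824*Z(-3*0, 0) = -824*(-8 + 0) = -824*(-8) = 6592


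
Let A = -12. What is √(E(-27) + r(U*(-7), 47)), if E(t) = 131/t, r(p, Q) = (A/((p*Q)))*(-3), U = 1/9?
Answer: I*√51172989/2961 ≈ 2.4159*I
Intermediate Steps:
U = ⅑ ≈ 0.11111
r(p, Q) = 36/(Q*p) (r(p, Q) = -12*1/(Q*p)*(-3) = -12/(Q*p)*(-3) = 36/(Q*p))
√(E(-27) + r(U*(-7), 47)) = √(131/(-27) + 36/(47*((⅑)*(-7)))) = √(131*(-1/27) + 36*(1/47)/(-7/9)) = √(-131/27 + 36*(1/47)*(-9/7)) = √(-131/27 - 324/329) = √(-51847/8883) = I*√51172989/2961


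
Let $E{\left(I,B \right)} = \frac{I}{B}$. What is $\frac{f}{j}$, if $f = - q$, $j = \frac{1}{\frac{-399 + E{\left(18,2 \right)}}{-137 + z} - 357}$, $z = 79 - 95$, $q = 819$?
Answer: $\frac{4935021}{17} \approx 2.903 \cdot 10^{5}$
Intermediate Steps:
$z = -16$
$j = - \frac{51}{18077}$ ($j = \frac{1}{\frac{-399 + \frac{18}{2}}{-137 - 16} - 357} = \frac{1}{\frac{-399 + 18 \cdot \frac{1}{2}}{-153} - 357} = \frac{1}{\left(-399 + 9\right) \left(- \frac{1}{153}\right) - 357} = \frac{1}{\left(-390\right) \left(- \frac{1}{153}\right) - 357} = \frac{1}{\frac{130}{51} - 357} = \frac{1}{- \frac{18077}{51}} = - \frac{51}{18077} \approx -0.0028213$)
$f = -819$ ($f = \left(-1\right) 819 = -819$)
$\frac{f}{j} = - \frac{819}{- \frac{51}{18077}} = \left(-819\right) \left(- \frac{18077}{51}\right) = \frac{4935021}{17}$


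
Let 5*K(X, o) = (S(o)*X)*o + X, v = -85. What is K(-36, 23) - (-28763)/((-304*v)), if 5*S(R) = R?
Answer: -99205817/129200 ≈ -767.85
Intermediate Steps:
S(R) = R/5
K(X, o) = X/5 + X*o²/25 (K(X, o) = (((o/5)*X)*o + X)/5 = ((X*o/5)*o + X)/5 = (X*o²/5 + X)/5 = (X + X*o²/5)/5 = X/5 + X*o²/25)
K(-36, 23) - (-28763)/((-304*v)) = (1/25)*(-36)*(5 + 23²) - (-28763)/((-304*(-85))) = (1/25)*(-36)*(5 + 529) - (-28763)/25840 = (1/25)*(-36)*534 - (-28763)/25840 = -19224/25 - 1*(-28763/25840) = -19224/25 + 28763/25840 = -99205817/129200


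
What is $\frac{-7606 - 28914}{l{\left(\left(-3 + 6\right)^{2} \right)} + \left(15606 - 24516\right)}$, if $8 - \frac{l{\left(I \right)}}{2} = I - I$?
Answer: $\frac{18260}{4447} \approx 4.1061$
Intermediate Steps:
$l{\left(I \right)} = 16$ ($l{\left(I \right)} = 16 - 2 \left(I - I\right) = 16 - 0 = 16 + 0 = 16$)
$\frac{-7606 - 28914}{l{\left(\left(-3 + 6\right)^{2} \right)} + \left(15606 - 24516\right)} = \frac{-7606 - 28914}{16 + \left(15606 - 24516\right)} = - \frac{36520}{16 + \left(15606 - 24516\right)} = - \frac{36520}{16 - 8910} = - \frac{36520}{-8894} = \left(-36520\right) \left(- \frac{1}{8894}\right) = \frac{18260}{4447}$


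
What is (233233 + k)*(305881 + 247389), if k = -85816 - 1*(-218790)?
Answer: 202611346890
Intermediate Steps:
k = 132974 (k = -85816 + 218790 = 132974)
(233233 + k)*(305881 + 247389) = (233233 + 132974)*(305881 + 247389) = 366207*553270 = 202611346890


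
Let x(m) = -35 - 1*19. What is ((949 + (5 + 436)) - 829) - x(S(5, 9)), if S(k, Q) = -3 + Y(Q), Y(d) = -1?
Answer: 615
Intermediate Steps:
S(k, Q) = -4 (S(k, Q) = -3 - 1 = -4)
x(m) = -54 (x(m) = -35 - 19 = -54)
((949 + (5 + 436)) - 829) - x(S(5, 9)) = ((949 + (5 + 436)) - 829) - 1*(-54) = ((949 + 441) - 829) + 54 = (1390 - 829) + 54 = 561 + 54 = 615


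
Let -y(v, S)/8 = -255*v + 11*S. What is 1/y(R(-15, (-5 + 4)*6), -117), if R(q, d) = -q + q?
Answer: 1/10296 ≈ 9.7125e-5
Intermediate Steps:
R(q, d) = 0
y(v, S) = -88*S + 2040*v (y(v, S) = -8*(-255*v + 11*S) = -88*S + 2040*v)
1/y(R(-15, (-5 + 4)*6), -117) = 1/(-88*(-117) + 2040*0) = 1/(10296 + 0) = 1/10296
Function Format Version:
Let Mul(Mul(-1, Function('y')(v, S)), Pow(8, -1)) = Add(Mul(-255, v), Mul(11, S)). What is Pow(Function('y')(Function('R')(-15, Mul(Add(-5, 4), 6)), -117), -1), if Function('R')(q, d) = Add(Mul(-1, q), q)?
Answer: Rational(1, 10296) ≈ 9.7125e-5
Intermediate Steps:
Function('R')(q, d) = 0
Function('y')(v, S) = Add(Mul(-88, S), Mul(2040, v)) (Function('y')(v, S) = Mul(-8, Add(Mul(-255, v), Mul(11, S))) = Add(Mul(-88, S), Mul(2040, v)))
Pow(Function('y')(Function('R')(-15, Mul(Add(-5, 4), 6)), -117), -1) = Pow(Add(Mul(-88, -117), Mul(2040, 0)), -1) = Pow(Add(10296, 0), -1) = Pow(10296, -1) = Rational(1, 10296)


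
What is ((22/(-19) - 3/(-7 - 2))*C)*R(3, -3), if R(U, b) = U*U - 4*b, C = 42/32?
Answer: -6909/304 ≈ -22.727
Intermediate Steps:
C = 21/16 (C = 42*(1/32) = 21/16 ≈ 1.3125)
R(U, b) = U**2 - 4*b
((22/(-19) - 3/(-7 - 2))*C)*R(3, -3) = ((22/(-19) - 3/(-7 - 2))*(21/16))*(3**2 - 4*(-3)) = ((22*(-1/19) - 3/(-9))*(21/16))*(9 + 12) = ((-22/19 - 3*(-1/9))*(21/16))*21 = ((-22/19 + 1/3)*(21/16))*21 = -47/57*21/16*21 = -329/304*21 = -6909/304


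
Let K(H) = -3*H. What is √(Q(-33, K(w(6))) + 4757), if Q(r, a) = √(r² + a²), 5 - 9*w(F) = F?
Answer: √(42813 + 39*√58)/3 ≈ 69.210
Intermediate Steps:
w(F) = 5/9 - F/9
Q(r, a) = √(a² + r²)
√(Q(-33, K(w(6))) + 4757) = √(√((-3*(5/9 - ⅑*6))² + (-33)²) + 4757) = √(√((-3*(5/9 - ⅔))² + 1089) + 4757) = √(√((-3*(-⅑))² + 1089) + 4757) = √(√((⅓)² + 1089) + 4757) = √(√(⅑ + 1089) + 4757) = √(√(9802/9) + 4757) = √(13*√58/3 + 4757) = √(4757 + 13*√58/3)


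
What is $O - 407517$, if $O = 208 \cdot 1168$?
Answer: $-164573$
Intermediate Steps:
$O = 242944$
$O - 407517 = 242944 - 407517 = -164573$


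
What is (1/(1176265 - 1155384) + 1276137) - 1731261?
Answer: -9503444243/20881 ≈ -4.5512e+5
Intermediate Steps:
(1/(1176265 - 1155384) + 1276137) - 1731261 = (1/20881 + 1276137) - 1731261 = 26647016698/20881 - 1731261 = -9503444243/20881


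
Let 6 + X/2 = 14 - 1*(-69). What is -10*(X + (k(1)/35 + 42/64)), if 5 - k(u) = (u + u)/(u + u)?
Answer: -173343/112 ≈ -1547.7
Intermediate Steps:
X = 154 (X = -12 + 2*(14 - 1*(-69)) = -12 + 2*(14 + 69) = -12 + 2*83 = -12 + 166 = 154)
k(u) = 4 (k(u) = 5 - (u + u)/(u + u) = 5 - 2*u/(2*u) = 5 - 2*u*1/(2*u) = 5 - 1*1 = 5 - 1 = 4)
-10*(X + (k(1)/35 + 42/64)) = -10*(154 + (4/35 + 42/64)) = -10*(154 + (4*(1/35) + 42*(1/64))) = -10*(154 + (4/35 + 21/32)) = -10*(154 + 863/1120) = -10*173343/1120 = -173343/112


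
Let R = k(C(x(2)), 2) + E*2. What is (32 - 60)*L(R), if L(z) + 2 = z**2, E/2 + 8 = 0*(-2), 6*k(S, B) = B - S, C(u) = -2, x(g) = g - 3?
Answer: -246904/9 ≈ -27434.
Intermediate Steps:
x(g) = -3 + g
k(S, B) = -S/6 + B/6 (k(S, B) = (B - S)/6 = -S/6 + B/6)
E = -16 (E = -16 + 2*(0*(-2)) = -16 + 2*0 = -16 + 0 = -16)
R = -94/3 (R = (-1/6*(-2) + (1/6)*2) - 16*2 = (1/3 + 1/3) - 32 = 2/3 - 32 = -94/3 ≈ -31.333)
L(z) = -2 + z**2
(32 - 60)*L(R) = (32 - 60)*(-2 + (-94/3)**2) = -28*(-2 + 8836/9) = -28*8818/9 = -246904/9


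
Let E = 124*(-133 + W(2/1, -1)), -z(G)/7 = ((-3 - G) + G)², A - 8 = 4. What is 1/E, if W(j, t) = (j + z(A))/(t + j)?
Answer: -1/24056 ≈ -4.1570e-5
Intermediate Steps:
A = 12 (A = 8 + 4 = 12)
z(G) = -63 (z(G) = -7*((-3 - G) + G)² = -7*(-3)² = -7*9 = -63)
W(j, t) = (-63 + j)/(j + t) (W(j, t) = (j - 63)/(t + j) = (-63 + j)/(j + t))
E = -24056 (E = 124*(-133 + (-63 + 2/1)/(2/1 - 1)) = 124*(-133 + (-63 + 2*1)/(2*1 - 1)) = 124*(-133 + (-63 + 2)/(2 - 1)) = 124*(-133 - 61/1) = 124*(-133 + 1*(-61)) = 124*(-133 - 61) = 124*(-194) = -24056)
1/E = 1/(-24056) = -1/24056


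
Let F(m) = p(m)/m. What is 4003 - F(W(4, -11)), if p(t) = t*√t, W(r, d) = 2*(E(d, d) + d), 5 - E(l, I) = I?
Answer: 4003 - √10 ≈ 3999.8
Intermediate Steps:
E(l, I) = 5 - I
W(r, d) = 10 (W(r, d) = 2*((5 - d) + d) = 2*5 = 10)
p(t) = t^(3/2)
F(m) = √m (F(m) = m^(3/2)/m = √m)
4003 - F(W(4, -11)) = 4003 - √10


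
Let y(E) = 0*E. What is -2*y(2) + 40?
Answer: 40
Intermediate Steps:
y(E) = 0
-2*y(2) + 40 = -2*0 + 40 = 0 + 40 = 40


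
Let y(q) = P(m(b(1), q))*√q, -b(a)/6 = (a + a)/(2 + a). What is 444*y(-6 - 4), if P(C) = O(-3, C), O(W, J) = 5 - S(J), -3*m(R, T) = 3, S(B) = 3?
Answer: 888*I*√10 ≈ 2808.1*I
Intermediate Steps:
b(a) = -12*a/(2 + a) (b(a) = -6*(a + a)/(2 + a) = -6*2*a/(2 + a) = -12*a/(2 + a))
m(R, T) = -1 (m(R, T) = -⅓*3 = -1)
O(W, J) = 2 (O(W, J) = 5 - 1*3 = 5 - 3 = 2)
P(C) = 2
y(q) = 2*√q
444*y(-6 - 4) = 444*(2*√(-6 - 4)) = 444*(2*√(-10)) = 444*(2*(I*√10)) = 444*(2*I*√10) = 888*I*√10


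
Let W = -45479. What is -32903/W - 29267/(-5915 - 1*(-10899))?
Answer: -1873267/363832 ≈ -5.1487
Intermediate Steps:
-32903/W - 29267/(-5915 - 1*(-10899)) = -32903/(-45479) - 29267/(-5915 - 1*(-10899)) = -32903*(-1/45479) - 29267/(-5915 + 10899) = 32903/45479 - 29267/4984 = 32903/45479 - 29267*1/4984 = 32903/45479 - 4181/712 = -1873267/363832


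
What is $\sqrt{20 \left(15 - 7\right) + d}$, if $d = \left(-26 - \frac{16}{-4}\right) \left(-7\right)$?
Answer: $\sqrt{314} \approx 17.72$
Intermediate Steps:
$d = 154$ ($d = \left(-26 - -4\right) \left(-7\right) = \left(-26 + 4\right) \left(-7\right) = \left(-22\right) \left(-7\right) = 154$)
$\sqrt{20 \left(15 - 7\right) + d} = \sqrt{20 \left(15 - 7\right) + 154} = \sqrt{20 \cdot 8 + 154} = \sqrt{160 + 154} = \sqrt{314}$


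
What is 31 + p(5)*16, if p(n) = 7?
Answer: 143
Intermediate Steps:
31 + p(5)*16 = 31 + 7*16 = 31 + 112 = 143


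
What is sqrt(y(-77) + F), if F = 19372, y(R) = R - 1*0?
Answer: sqrt(19295) ≈ 138.91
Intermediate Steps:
y(R) = R (y(R) = R + 0 = R)
sqrt(y(-77) + F) = sqrt(-77 + 19372) = sqrt(19295)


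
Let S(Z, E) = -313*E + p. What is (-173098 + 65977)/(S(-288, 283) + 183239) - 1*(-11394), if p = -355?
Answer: 358134683/31435 ≈ 11393.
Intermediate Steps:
S(Z, E) = -355 - 313*E (S(Z, E) = -313*E - 355 = -355 - 313*E)
(-173098 + 65977)/(S(-288, 283) + 183239) - 1*(-11394) = (-173098 + 65977)/((-355 - 313*283) + 183239) - 1*(-11394) = -107121/((-355 - 88579) + 183239) + 11394 = -107121/(-88934 + 183239) + 11394 = -107121/94305 + 11394 = -107121*1/94305 + 11394 = -35707/31435 + 11394 = 358134683/31435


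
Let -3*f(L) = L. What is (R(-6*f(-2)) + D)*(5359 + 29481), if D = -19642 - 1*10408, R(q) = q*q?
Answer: -1046384560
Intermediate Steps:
f(L) = -L/3
R(q) = q²
D = -30050 (D = -19642 - 10408 = -30050)
(R(-6*f(-2)) + D)*(5359 + 29481) = ((-(-2)*(-2))² - 30050)*(5359 + 29481) = ((-6*⅔)² - 30050)*34840 = ((-4)² - 30050)*34840 = (16 - 30050)*34840 = -30034*34840 = -1046384560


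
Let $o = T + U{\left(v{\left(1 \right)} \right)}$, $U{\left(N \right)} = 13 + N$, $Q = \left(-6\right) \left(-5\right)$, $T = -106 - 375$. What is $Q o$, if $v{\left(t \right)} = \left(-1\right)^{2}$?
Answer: $-14010$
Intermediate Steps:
$v{\left(t \right)} = 1$
$T = -481$ ($T = -106 - 375 = -481$)
$Q = 30$
$o = -467$ ($o = -481 + \left(13 + 1\right) = -481 + 14 = -467$)
$Q o = 30 \left(-467\right) = -14010$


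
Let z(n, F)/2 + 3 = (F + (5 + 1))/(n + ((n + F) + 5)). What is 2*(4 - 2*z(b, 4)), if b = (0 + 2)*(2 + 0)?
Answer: 464/17 ≈ 27.294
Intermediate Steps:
b = 4 (b = 2*2 = 4)
z(n, F) = -6 + 2*(6 + F)/(5 + F + 2*n) (z(n, F) = -6 + 2*((F + (5 + 1))/(n + ((n + F) + 5))) = -6 + 2*((F + 6)/(n + ((F + n) + 5))) = -6 + 2*((6 + F)/(n + (5 + F + n))) = -6 + 2*((6 + F)/(5 + F + 2*n)) = -6 + 2*(6 + F)/(5 + F + 2*n))
2*(4 - 2*z(b, 4)) = 2*(4 - 4*(-9 - 6*4 - 2*4)/(5 + 4 + 2*4)) = 2*(4 - 4*(-9 - 24 - 8)/(5 + 4 + 8)) = 2*(4 - 4*(-41)/17) = 2*(4 - 2*(-82/17)) = 2*(4 + 164/17) = 2*(232/17) = 464/17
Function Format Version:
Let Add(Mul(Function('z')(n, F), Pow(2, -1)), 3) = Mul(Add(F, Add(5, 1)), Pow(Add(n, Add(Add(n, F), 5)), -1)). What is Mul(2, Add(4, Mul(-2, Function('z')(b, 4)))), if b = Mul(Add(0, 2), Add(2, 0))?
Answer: Rational(464, 17) ≈ 27.294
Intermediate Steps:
b = 4 (b = Mul(2, 2) = 4)
Function('z')(n, F) = Add(-6, Mul(2, Pow(Add(5, F, Mul(2, n)), -1), Add(6, F))) (Function('z')(n, F) = Add(-6, Mul(2, Mul(Add(F, Add(5, 1)), Pow(Add(n, Add(Add(n, F), 5)), -1)))) = Add(-6, Mul(2, Mul(Add(F, 6), Pow(Add(n, Add(Add(F, n), 5)), -1)))) = Add(-6, Mul(2, Mul(Add(6, F), Pow(Add(n, Add(5, F, n)), -1)))) = Add(-6, Mul(2, Mul(Add(6, F), Pow(Add(5, F, Mul(2, n)), -1)))) = Add(-6, Mul(2, Mul(Pow(Add(5, F, Mul(2, n)), -1), Add(6, F)))) = Add(-6, Mul(2, Pow(Add(5, F, Mul(2, n)), -1), Add(6, F))))
Mul(2, Add(4, Mul(-2, Function('z')(b, 4)))) = Mul(2, Add(4, Mul(-2, Mul(2, Pow(Add(5, 4, Mul(2, 4)), -1), Add(-9, Mul(-6, 4), Mul(-2, 4)))))) = Mul(2, Add(4, Mul(-2, Mul(2, Pow(Add(5, 4, 8), -1), Add(-9, -24, -8))))) = Mul(2, Add(4, Mul(-2, Mul(2, Pow(17, -1), -41)))) = Mul(2, Add(4, Mul(-2, Mul(2, Rational(1, 17), -41)))) = Mul(2, Add(4, Mul(-2, Rational(-82, 17)))) = Mul(2, Add(4, Rational(164, 17))) = Mul(2, Rational(232, 17)) = Rational(464, 17)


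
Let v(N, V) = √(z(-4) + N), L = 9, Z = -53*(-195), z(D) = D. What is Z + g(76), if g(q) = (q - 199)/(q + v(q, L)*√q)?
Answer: 41217/4 + 369*√38/76 ≈ 10334.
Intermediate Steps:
Z = 10335
v(N, V) = √(-4 + N)
g(q) = (-199 + q)/(q + √q*√(-4 + q)) (g(q) = (q - 199)/(q + √(-4 + q)*√q) = (-199 + q)/(q + √q*√(-4 + q)))
Z + g(76) = 10335 + (-199 + 76)/(76 + √76*√(-4 + 76)) = 10335 - 123/(76 + (2*√19)*√72) = 10335 - 123/(76 + (2*√19)*(6*√2)) = 10335 - 123/(76 + 12*√38)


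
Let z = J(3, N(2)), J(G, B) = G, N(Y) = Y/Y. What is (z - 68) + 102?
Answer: 37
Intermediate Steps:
N(Y) = 1
z = 3
(z - 68) + 102 = (3 - 68) + 102 = -65 + 102 = 37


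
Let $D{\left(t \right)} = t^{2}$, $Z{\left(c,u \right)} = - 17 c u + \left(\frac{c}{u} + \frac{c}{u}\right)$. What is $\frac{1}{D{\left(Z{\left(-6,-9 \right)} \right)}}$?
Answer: $\frac{9}{7562500} \approx 1.1901 \cdot 10^{-6}$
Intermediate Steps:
$Z{\left(c,u \right)} = - 17 c u + \frac{2 c}{u}$
$\frac{1}{D{\left(Z{\left(-6,-9 \right)} \right)}} = \frac{1}{\left(- \frac{6 \left(2 - 17 \left(-9\right)^{2}\right)}{-9}\right)^{2}} = \frac{1}{\left(\left(-6\right) \left(- \frac{1}{9}\right) \left(2 - 1377\right)\right)^{2}} = \frac{1}{\left(\left(-6\right) \left(- \frac{1}{9}\right) \left(-1375\right)\right)^{2}} = \frac{1}{\left(- \frac{2750}{3}\right)^{2}} = \frac{1}{\frac{7562500}{9}} = \frac{9}{7562500}$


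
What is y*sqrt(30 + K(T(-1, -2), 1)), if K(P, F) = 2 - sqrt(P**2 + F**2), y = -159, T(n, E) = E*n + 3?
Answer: -159*sqrt(32 - sqrt(26)) ≈ -824.67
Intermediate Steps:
T(n, E) = 3 + E*n
K(P, F) = 2 - sqrt(F**2 + P**2)
y*sqrt(30 + K(T(-1, -2), 1)) = -159*sqrt(30 + (2 - sqrt(1**2 + (3 - 2*(-1))**2))) = -159*sqrt(30 + (2 - sqrt(1 + (3 + 2)**2))) = -159*sqrt(30 + (2 - sqrt(1 + 5**2))) = -159*sqrt(30 + (2 - sqrt(1 + 25))) = -159*sqrt(30 + (2 - sqrt(26))) = -159*sqrt(32 - sqrt(26))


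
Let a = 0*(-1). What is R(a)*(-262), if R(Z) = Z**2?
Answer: 0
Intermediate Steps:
a = 0
R(a)*(-262) = 0**2*(-262) = 0*(-262) = 0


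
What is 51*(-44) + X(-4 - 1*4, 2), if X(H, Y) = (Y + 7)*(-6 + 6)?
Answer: -2244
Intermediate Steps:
X(H, Y) = 0 (X(H, Y) = (7 + Y)*0 = 0)
51*(-44) + X(-4 - 1*4, 2) = 51*(-44) + 0 = -2244 + 0 = -2244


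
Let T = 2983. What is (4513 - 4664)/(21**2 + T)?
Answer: -151/3424 ≈ -0.044100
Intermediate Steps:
(4513 - 4664)/(21**2 + T) = (4513 - 4664)/(21**2 + 2983) = -151/(441 + 2983) = -151/3424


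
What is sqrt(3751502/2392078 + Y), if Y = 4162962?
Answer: sqrt(5955158056394271491)/1196039 ≈ 2040.3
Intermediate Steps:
sqrt(3751502/2392078 + Y) = sqrt(3751502/2392078 + 4162962) = sqrt(3751502*(1/2392078) + 4162962) = sqrt(1875751/1196039 + 4162962) = sqrt(4979066783269/1196039) = sqrt(5955158056394271491)/1196039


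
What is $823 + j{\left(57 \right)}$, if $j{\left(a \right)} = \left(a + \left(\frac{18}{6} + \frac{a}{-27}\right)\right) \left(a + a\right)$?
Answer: $\frac{22267}{3} \approx 7422.3$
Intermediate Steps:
$j{\left(a \right)} = 2 a \left(3 + \frac{26 a}{27}\right)$ ($j{\left(a \right)} = \left(a + \left(18 \cdot \frac{1}{6} + a \left(- \frac{1}{27}\right)\right)\right) 2 a = \left(a - \left(-3 + \frac{a}{27}\right)\right) 2 a = \left(3 + \frac{26 a}{27}\right) 2 a = 2 a \left(3 + \frac{26 a}{27}\right)$)
$823 + j{\left(57 \right)} = 823 + \frac{2}{27} \cdot 57 \left(81 + 26 \cdot 57\right) = 823 + \frac{2}{27} \cdot 57 \left(81 + 1482\right) = 823 + \frac{2}{27} \cdot 57 \cdot 1563 = 823 + \frac{19798}{3} = \frac{22267}{3}$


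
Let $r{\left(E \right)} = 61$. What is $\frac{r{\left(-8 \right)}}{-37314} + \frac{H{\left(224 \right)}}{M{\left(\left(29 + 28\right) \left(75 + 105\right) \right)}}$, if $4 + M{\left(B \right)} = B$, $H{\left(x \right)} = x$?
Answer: $\frac{483295}{23918274} \approx 0.020206$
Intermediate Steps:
$M{\left(B \right)} = -4 + B$
$\frac{r{\left(-8 \right)}}{-37314} + \frac{H{\left(224 \right)}}{M{\left(\left(29 + 28\right) \left(75 + 105\right) \right)}} = \frac{61}{-37314} + \frac{224}{-4 + \left(29 + 28\right) \left(75 + 105\right)} = 61 \left(- \frac{1}{37314}\right) + \frac{224}{-4 + 57 \cdot 180} = - \frac{61}{37314} + \frac{224}{-4 + 10260} = - \frac{61}{37314} + \frac{224}{10256} = - \frac{61}{37314} + 224 \cdot \frac{1}{10256} = - \frac{61}{37314} + \frac{14}{641} = \frac{483295}{23918274}$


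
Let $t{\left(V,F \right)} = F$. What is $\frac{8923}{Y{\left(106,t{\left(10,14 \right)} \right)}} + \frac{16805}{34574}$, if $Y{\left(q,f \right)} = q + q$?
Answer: $\frac{156033231}{3664844} \approx 42.576$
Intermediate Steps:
$Y{\left(q,f \right)} = 2 q$
$\frac{8923}{Y{\left(106,t{\left(10,14 \right)} \right)}} + \frac{16805}{34574} = \frac{8923}{2 \cdot 106} + \frac{16805}{34574} = \frac{8923}{212} + 16805 \cdot \frac{1}{34574} = 8923 \cdot \frac{1}{212} + \frac{16805}{34574} = \frac{8923}{212} + \frac{16805}{34574} = \frac{156033231}{3664844}$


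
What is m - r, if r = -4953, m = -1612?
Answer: 3341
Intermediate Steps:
m - r = -1612 - 1*(-4953) = -1612 + 4953 = 3341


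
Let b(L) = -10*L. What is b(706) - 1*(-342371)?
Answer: 335311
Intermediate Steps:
b(706) - 1*(-342371) = -10*706 - 1*(-342371) = -7060 + 342371 = 335311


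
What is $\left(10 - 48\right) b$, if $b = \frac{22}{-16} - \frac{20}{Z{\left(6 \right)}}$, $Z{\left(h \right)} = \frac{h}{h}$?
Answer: $\frac{3249}{4} \approx 812.25$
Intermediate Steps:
$Z{\left(h \right)} = 1$
$b = - \frac{171}{8}$ ($b = \frac{22}{-16} - \frac{20}{1} = 22 \left(- \frac{1}{16}\right) - 20 = - \frac{11}{8} - 20 = - \frac{171}{8} \approx -21.375$)
$\left(10 - 48\right) b = \left(10 - 48\right) \left(- \frac{171}{8}\right) = \left(-38\right) \left(- \frac{171}{8}\right) = \frac{3249}{4}$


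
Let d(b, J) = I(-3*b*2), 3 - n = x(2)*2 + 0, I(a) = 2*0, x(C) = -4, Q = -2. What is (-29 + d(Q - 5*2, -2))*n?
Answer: -319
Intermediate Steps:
I(a) = 0
n = 11 (n = 3 - (-4*2 + 0) = 3 - (-8 + 0) = 3 - 1*(-8) = 3 + 8 = 11)
d(b, J) = 0
(-29 + d(Q - 5*2, -2))*n = (-29 + 0)*11 = -29*11 = -319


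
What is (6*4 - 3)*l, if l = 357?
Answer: 7497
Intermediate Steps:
(6*4 - 3)*l = (6*4 - 3)*357 = (24 - 3)*357 = 21*357 = 7497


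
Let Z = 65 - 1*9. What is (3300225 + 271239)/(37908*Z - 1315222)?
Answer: 1785732/403813 ≈ 4.4222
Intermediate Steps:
Z = 56 (Z = 65 - 9 = 56)
(3300225 + 271239)/(37908*Z - 1315222) = (3300225 + 271239)/(37908*56 - 1315222) = 3571464/(2122848 - 1315222) = 3571464/807626 = 3571464*(1/807626) = 1785732/403813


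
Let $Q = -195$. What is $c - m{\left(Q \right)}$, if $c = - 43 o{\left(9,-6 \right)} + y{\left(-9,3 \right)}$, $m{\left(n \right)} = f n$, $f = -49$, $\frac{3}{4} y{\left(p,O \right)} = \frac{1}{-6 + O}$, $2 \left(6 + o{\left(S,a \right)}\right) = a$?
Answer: $- \frac{82516}{9} \approx -9168.4$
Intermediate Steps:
$o{\left(S,a \right)} = -6 + \frac{a}{2}$
$y{\left(p,O \right)} = \frac{4}{3 \left(-6 + O\right)}$
$m{\left(n \right)} = - 49 n$
$c = \frac{3479}{9}$ ($c = - 43 \left(-6 + \frac{1}{2} \left(-6\right)\right) + \frac{4}{3 \left(-6 + 3\right)} = - 43 \left(-6 - 3\right) + \frac{4}{3 \left(-3\right)} = \left(-43\right) \left(-9\right) + \frac{4}{3} \left(- \frac{1}{3}\right) = 387 - \frac{4}{9} = \frac{3479}{9} \approx 386.56$)
$c - m{\left(Q \right)} = \frac{3479}{9} - \left(-49\right) \left(-195\right) = \frac{3479}{9} - 9555 = - \frac{82516}{9}$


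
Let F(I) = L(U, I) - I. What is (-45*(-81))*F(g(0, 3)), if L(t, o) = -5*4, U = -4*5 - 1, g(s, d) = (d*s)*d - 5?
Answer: -54675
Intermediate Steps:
g(s, d) = -5 + s*d**2 (g(s, d) = s*d**2 - 5 = -5 + s*d**2)
U = -21 (U = -20 - 1 = -21)
L(t, o) = -20
F(I) = -20 - I
(-45*(-81))*F(g(0, 3)) = (-45*(-81))*(-20 - (-5 + 0*3**2)) = 3645*(-20 - (-5 + 0*9)) = 3645*(-20 - (-5 + 0)) = 3645*(-20 - 1*(-5)) = 3645*(-20 + 5) = 3645*(-15) = -54675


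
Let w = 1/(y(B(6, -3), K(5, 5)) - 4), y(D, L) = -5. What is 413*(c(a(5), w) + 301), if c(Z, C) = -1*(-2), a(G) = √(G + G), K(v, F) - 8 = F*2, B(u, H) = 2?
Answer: 125139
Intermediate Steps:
K(v, F) = 8 + 2*F (K(v, F) = 8 + F*2 = 8 + 2*F)
w = -⅑ (w = 1/(-5 - 4) = 1/(-9) = -⅑ ≈ -0.11111)
a(G) = √2*√G (a(G) = √(2*G) = √2*√G)
c(Z, C) = 2
413*(c(a(5), w) + 301) = 413*(2 + 301) = 413*303 = 125139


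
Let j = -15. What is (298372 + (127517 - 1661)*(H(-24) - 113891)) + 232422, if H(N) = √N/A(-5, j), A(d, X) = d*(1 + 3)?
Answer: -14333334902 - 62928*I*√6/5 ≈ -1.4333e+10 - 30828.0*I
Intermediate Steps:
A(d, X) = 4*d (A(d, X) = d*4 = 4*d)
H(N) = -√N/20 (H(N) = √N/((4*(-5))) = √N/(-20) = -√N/20)
(298372 + (127517 - 1661)*(H(-24) - 113891)) + 232422 = (298372 + (127517 - 1661)*(-I*√6/10 - 113891)) + 232422 = (298372 + 125856*(-I*√6/10 - 113891)) + 232422 = (298372 + 125856*(-113891 - I*√6/10)) + 232422 = (298372 + (-14333865696 - 62928*I*√6/5)) + 232422 = (-14333567324 - 62928*I*√6/5) + 232422 = -14333334902 - 62928*I*√6/5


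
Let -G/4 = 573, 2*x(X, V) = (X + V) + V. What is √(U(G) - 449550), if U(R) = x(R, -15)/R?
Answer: 3*I*√7288895587/382 ≈ 670.48*I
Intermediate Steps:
x(X, V) = V + X/2 (x(X, V) = ((X + V) + V)/2 = ((V + X) + V)/2 = (X + 2*V)/2 = V + X/2)
G = -2292 (G = -4*573 = -2292)
U(R) = (-15 + R/2)/R
√(U(G) - 449550) = √((½)*(-30 - 2292)/(-2292) - 449550) = √((½)*(-1/2292)*(-2322) - 449550) = √(387/764 - 449550) = √(-343455813/764) = 3*I*√7288895587/382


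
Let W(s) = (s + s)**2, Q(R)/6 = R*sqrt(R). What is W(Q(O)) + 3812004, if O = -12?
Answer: 3563172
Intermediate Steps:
Q(R) = 6*R**(3/2) (Q(R) = 6*(R*sqrt(R)) = 6*R**(3/2))
W(s) = 4*s**2 (W(s) = (2*s)**2 = 4*s**2)
W(Q(O)) + 3812004 = 4*(6*(-12)**(3/2))**2 + 3812004 = 4*(6*(-24*I*sqrt(3)))**2 + 3812004 = 4*(-144*I*sqrt(3))**2 + 3812004 = 4*(-62208) + 3812004 = -248832 + 3812004 = 3563172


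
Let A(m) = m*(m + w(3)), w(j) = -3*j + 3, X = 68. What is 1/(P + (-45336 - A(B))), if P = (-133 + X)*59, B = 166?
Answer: -1/75731 ≈ -1.3205e-5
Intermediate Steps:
w(j) = 3 - 3*j
A(m) = m*(-6 + m) (A(m) = m*(m + (3 - 3*3)) = m*(m + (3 - 9)) = m*(m - 6) = m*(-6 + m))
P = -3835 (P = (-133 + 68)*59 = -65*59 = -3835)
1/(P + (-45336 - A(B))) = 1/(-3835 + (-45336 - 166*(-6 + 166))) = 1/(-3835 + (-45336 - 166*160)) = 1/(-3835 + (-45336 - 1*26560)) = 1/(-3835 + (-45336 - 26560)) = 1/(-3835 - 71896) = 1/(-75731) = -1/75731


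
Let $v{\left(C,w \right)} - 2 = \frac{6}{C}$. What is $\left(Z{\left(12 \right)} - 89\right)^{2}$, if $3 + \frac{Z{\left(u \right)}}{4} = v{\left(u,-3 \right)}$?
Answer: $8281$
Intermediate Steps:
$v{\left(C,w \right)} = 2 + \frac{6}{C}$
$Z{\left(u \right)} = -4 + \frac{24}{u}$ ($Z{\left(u \right)} = -12 + 4 \left(2 + \frac{6}{u}\right) = -12 + \left(8 + \frac{24}{u}\right) = -4 + \frac{24}{u}$)
$\left(Z{\left(12 \right)} - 89\right)^{2} = \left(\left(-4 + \frac{24}{12}\right) - 89\right)^{2} = \left(\left(-4 + 24 \cdot \frac{1}{12}\right) - 89\right)^{2} = \left(\left(-4 + 2\right) - 89\right)^{2} = \left(-2 - 89\right)^{2} = \left(-91\right)^{2} = 8281$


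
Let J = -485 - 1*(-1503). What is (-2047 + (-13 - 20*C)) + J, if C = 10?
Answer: -1242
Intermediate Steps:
J = 1018 (J = -485 + 1503 = 1018)
(-2047 + (-13 - 20*C)) + J = (-2047 + (-13 - 20*10)) + 1018 = (-2047 + (-13 - 200)) + 1018 = (-2047 - 213) + 1018 = -2260 + 1018 = -1242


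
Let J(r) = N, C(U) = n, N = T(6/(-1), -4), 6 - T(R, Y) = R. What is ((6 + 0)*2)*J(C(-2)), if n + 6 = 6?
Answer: 144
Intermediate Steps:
n = 0 (n = -6 + 6 = 0)
T(R, Y) = 6 - R
N = 12 (N = 6 - 6/(-1) = 6 - 6*(-1) = 6 - 1*(-6) = 6 + 6 = 12)
C(U) = 0
J(r) = 12
((6 + 0)*2)*J(C(-2)) = ((6 + 0)*2)*12 = (6*2)*12 = 12*12 = 144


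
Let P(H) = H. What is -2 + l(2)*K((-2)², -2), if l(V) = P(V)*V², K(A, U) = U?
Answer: -18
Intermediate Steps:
l(V) = V³ (l(V) = V*V² = V³)
-2 + l(2)*K((-2)², -2) = -2 + 2³*(-2) = -2 + 8*(-2) = -2 - 16 = -18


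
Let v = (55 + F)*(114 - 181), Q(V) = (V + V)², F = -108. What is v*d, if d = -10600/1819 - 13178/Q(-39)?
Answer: -157062828641/5533398 ≈ -28385.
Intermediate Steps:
Q(V) = 4*V² (Q(V) = (2*V)² = 4*V²)
v = 3551 (v = (55 - 108)*(114 - 181) = -53*(-67) = 3551)
d = -44230591/5533398 (d = -10600/1819 - 13178/(4*(-39)²) = -10600*1/1819 - 13178/(4*1521) = -10600/1819 - 13178/6084 = -10600/1819 - 13178*1/6084 = -10600/1819 - 6589/3042 = -44230591/5533398 ≈ -7.9934)
v*d = 3551*(-44230591/5533398) = -157062828641/5533398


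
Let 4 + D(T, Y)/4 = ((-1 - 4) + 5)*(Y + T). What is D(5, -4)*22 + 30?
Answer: -322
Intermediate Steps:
D(T, Y) = -16 (D(T, Y) = -16 + 4*(((-1 - 4) + 5)*(Y + T)) = -16 + 4*((-5 + 5)*(T + Y)) = -16 + 4*(0*(T + Y)) = -16 + 4*0 = -16 + 0 = -16)
D(5, -4)*22 + 30 = -16*22 + 30 = -352 + 30 = -322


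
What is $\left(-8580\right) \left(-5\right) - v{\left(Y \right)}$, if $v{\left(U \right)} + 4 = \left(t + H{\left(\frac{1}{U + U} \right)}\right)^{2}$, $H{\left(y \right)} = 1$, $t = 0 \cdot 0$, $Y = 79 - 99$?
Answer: $42903$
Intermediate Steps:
$Y = -20$
$t = 0$
$v{\left(U \right)} = -3$ ($v{\left(U \right)} = -4 + \left(0 + 1\right)^{2} = -4 + 1^{2} = -4 + 1 = -3$)
$\left(-8580\right) \left(-5\right) - v{\left(Y \right)} = \left(-8580\right) \left(-5\right) - -3 = 42900 + 3 = 42903$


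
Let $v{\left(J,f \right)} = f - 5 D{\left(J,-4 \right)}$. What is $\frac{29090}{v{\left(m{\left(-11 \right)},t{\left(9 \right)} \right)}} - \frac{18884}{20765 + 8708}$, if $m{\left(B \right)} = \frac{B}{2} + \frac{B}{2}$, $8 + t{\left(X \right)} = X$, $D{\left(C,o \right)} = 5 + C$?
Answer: $\frac{856784166}{913663} \approx 937.75$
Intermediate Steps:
$t{\left(X \right)} = -8 + X$
$m{\left(B \right)} = B$ ($m{\left(B \right)} = B \frac{1}{2} + B \frac{1}{2} = \frac{B}{2} + \frac{B}{2} = B$)
$v{\left(J,f \right)} = -25 + f - 5 J$ ($v{\left(J,f \right)} = f - 5 \left(5 + J\right) = f - \left(25 + 5 J\right) = -25 + f - 5 J$)
$\frac{29090}{v{\left(m{\left(-11 \right)},t{\left(9 \right)} \right)}} - \frac{18884}{20765 + 8708} = \frac{29090}{-25 + \left(-8 + 9\right) - -55} - \frac{18884}{20765 + 8708} = \frac{29090}{-25 + 1 + 55} - \frac{18884}{29473} = \frac{29090}{31} - \frac{18884}{29473} = \frac{856784166}{913663}$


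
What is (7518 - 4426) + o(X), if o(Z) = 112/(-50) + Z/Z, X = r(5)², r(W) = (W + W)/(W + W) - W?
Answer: 77269/25 ≈ 3090.8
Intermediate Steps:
r(W) = 1 - W (r(W) = (2*W)/((2*W)) - W = (2*W)*(1/(2*W)) - W = 1 - W)
X = 16 (X = (1 - 1*5)² = (1 - 5)² = (-4)² = 16)
o(Z) = -31/25 (o(Z) = 112*(-1/50) + 1 = -56/25 + 1 = -31/25)
(7518 - 4426) + o(X) = (7518 - 4426) - 31/25 = 3092 - 31/25 = 77269/25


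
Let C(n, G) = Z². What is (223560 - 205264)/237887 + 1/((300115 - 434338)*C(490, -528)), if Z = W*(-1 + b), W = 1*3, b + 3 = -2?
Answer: 795660820705/10345289803524 ≈ 0.076910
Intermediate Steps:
b = -5 (b = -3 - 2 = -5)
W = 3
Z = -18 (Z = 3*(-1 - 5) = 3*(-6) = -18)
C(n, G) = 324 (C(n, G) = (-18)² = 324)
(223560 - 205264)/237887 + 1/((300115 - 434338)*C(490, -528)) = (223560 - 205264)/237887 + 1/((300115 - 434338)*324) = 18296*(1/237887) + (1/324)/(-134223) = 18296/237887 - 1/134223*1/324 = 18296/237887 - 1/43488252 = 795660820705/10345289803524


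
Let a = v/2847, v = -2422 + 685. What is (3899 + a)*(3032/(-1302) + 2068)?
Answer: 4975006846144/617799 ≈ 8.0528e+6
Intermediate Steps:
v = -1737
a = -579/949 (a = -1737/2847 = -1737*1/2847 = -579/949 ≈ -0.61012)
(3899 + a)*(3032/(-1302) + 2068) = (3899 - 579/949)*(3032/(-1302) + 2068) = 3699572*(3032*(-1/1302) + 2068)/949 = 3699572*(-1516/651 + 2068)/949 = (3699572/949)*(1344752/651) = 4975006846144/617799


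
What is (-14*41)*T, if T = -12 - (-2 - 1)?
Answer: 5166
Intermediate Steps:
T = -9 (T = -12 - 1*(-3) = -12 + 3 = -9)
(-14*41)*T = -14*41*(-9) = -574*(-9) = 5166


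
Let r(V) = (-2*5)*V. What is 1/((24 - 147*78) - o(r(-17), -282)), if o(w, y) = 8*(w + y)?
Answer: -1/10546 ≈ -9.4823e-5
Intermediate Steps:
r(V) = -10*V
o(w, y) = 8*w + 8*y
1/((24 - 147*78) - o(r(-17), -282)) = 1/((24 - 147*78) - (8*(-10*(-17)) + 8*(-282))) = 1/((24 - 11466) - (8*170 - 2256)) = 1/(-11442 - (1360 - 2256)) = 1/(-11442 - 1*(-896)) = 1/(-11442 + 896) = 1/(-10546) = -1/10546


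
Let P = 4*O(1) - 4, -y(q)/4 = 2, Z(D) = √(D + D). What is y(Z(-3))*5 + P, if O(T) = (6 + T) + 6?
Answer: 8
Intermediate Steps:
Z(D) = √2*√D (Z(D) = √(2*D) = √2*√D)
O(T) = 12 + T
y(q) = -8 (y(q) = -4*2 = -8)
P = 48 (P = 4*(12 + 1) - 4 = 4*13 - 4 = 52 - 4 = 48)
y(Z(-3))*5 + P = -8*5 + 48 = -40 + 48 = 8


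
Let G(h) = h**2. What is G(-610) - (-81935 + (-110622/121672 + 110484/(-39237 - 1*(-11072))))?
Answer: 777972706606839/1713445940 ≈ 4.5404e+5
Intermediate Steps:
G(-610) - (-81935 + (-110622/121672 + 110484/(-39237 - 1*(-11072)))) = (-610)**2 - (-81935 + (-110622/121672 + 110484/(-39237 - 1*(-11072)))) = 372100 - (-81935 + (-110622*1/121672 + 110484/(-39237 + 11072))) = 372100 - (-81935 + (-55311/60836 + 110484/(-28165))) = 372100 - (-81935 + (-55311/60836 + 110484*(-1/28165))) = 372100 - (-81935 + (-55311/60836 - 110484/28165)) = 372100 - (-81935 - 8279238939/1713445940) = 372100 - 1*(-140399472332839/1713445940) = 372100 + 140399472332839/1713445940 = 777972706606839/1713445940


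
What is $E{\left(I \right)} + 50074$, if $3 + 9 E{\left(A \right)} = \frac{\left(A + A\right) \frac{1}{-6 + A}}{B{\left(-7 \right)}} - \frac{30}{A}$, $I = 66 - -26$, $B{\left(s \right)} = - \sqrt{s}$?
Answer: $\frac{2303387}{46} + \frac{92 i \sqrt{7}}{2709} \approx 50074.0 + 0.089852 i$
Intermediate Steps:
$I = 92$ ($I = 66 + 26 = 92$)
$E{\left(A \right)} = - \frac{1}{3} - \frac{10}{3 A} + \frac{2 i A \sqrt{7}}{63 \left(-6 + A\right)}$ ($E{\left(A \right)} = - \frac{1}{3} + \frac{\frac{\left(A + A\right) \frac{1}{-6 + A}}{\left(-1\right) \sqrt{-7}} - \frac{30}{A}}{9} = - \frac{1}{3} + \frac{\frac{2 A \frac{1}{-6 + A}}{\left(-1\right) i \sqrt{7}} - \frac{30}{A}}{9} = - \frac{1}{3} + \frac{\frac{2 A}{-6 + A} \frac{i \sqrt{7}}{7} - \frac{30}{A}}{9} = - \frac{1}{3} + \frac{\frac{2 i A \sqrt{7}}{7 \left(-6 + A\right)} - \frac{30}{A}}{9} = - \frac{1}{3} + \frac{- \frac{30}{A} + \frac{2 i A \sqrt{7}}{7 \left(-6 + A\right)}}{9} = - \frac{1}{3} + \left(- \frac{10}{3 A} + \frac{2 i A \sqrt{7}}{63 \left(-6 + A\right)}\right) = - \frac{1}{3} - \frac{10}{3 A} + \frac{2 i A \sqrt{7}}{63 \left(-6 + A\right)}$)
$E{\left(I \right)} + 50074 = \frac{1260 - 7728 - 21 \cdot 92^{2} + 2 i \sqrt{7} \cdot 92^{2}}{63 \cdot 92 \left(-6 + 92\right)} + 50074 = \frac{1}{63} \cdot \frac{1}{92} \cdot \frac{1}{86} \left(1260 - 7728 - 177744 + 2 i \sqrt{7} \cdot 8464\right) + 50074 = \frac{1}{63} \cdot \frac{1}{92} \cdot \frac{1}{86} \left(1260 - 7728 - 177744 + 16928 i \sqrt{7}\right) + 50074 = \frac{1}{63} \cdot \frac{1}{92} \cdot \frac{1}{86} \left(-184212 + 16928 i \sqrt{7}\right) + 50074 = \left(- \frac{17}{46} + \frac{92 i \sqrt{7}}{2709}\right) + 50074 = \frac{2303387}{46} + \frac{92 i \sqrt{7}}{2709}$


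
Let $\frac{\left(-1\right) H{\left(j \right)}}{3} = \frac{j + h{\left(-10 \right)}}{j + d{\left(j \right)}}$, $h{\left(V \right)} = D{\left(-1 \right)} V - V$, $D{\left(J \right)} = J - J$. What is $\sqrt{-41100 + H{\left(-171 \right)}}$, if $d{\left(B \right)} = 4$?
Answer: $\frac{9 i \sqrt{14152081}}{167} \approx 202.74 i$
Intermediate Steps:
$D{\left(J \right)} = 0$
$h{\left(V \right)} = - V$ ($h{\left(V \right)} = 0 V - V = 0 - V = - V$)
$H{\left(j \right)} = - \frac{3 \left(10 + j\right)}{4 + j}$ ($H{\left(j \right)} = - 3 \frac{j - -10}{j + 4} = - 3 \frac{j + 10}{4 + j} = - 3 \frac{10 + j}{4 + j} = - \frac{3 \left(10 + j\right)}{4 + j}$)
$\sqrt{-41100 + H{\left(-171 \right)}} = \sqrt{-41100 + \frac{3 \left(-10 - -171\right)}{4 - 171}} = \sqrt{-41100 + \frac{3 \left(-10 + 171\right)}{-167}} = \sqrt{-41100 + 3 \left(- \frac{1}{167}\right) 161} = \sqrt{-41100 - \frac{483}{167}} = \sqrt{- \frac{6864183}{167}} = \frac{9 i \sqrt{14152081}}{167}$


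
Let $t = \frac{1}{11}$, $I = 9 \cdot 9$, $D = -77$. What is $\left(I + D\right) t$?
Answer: $\frac{4}{11} \approx 0.36364$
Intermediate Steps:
$I = 81$
$t = \frac{1}{11} \approx 0.090909$
$\left(I + D\right) t = \left(81 - 77\right) \frac{1}{11} = 4 \cdot \frac{1}{11} = \frac{4}{11}$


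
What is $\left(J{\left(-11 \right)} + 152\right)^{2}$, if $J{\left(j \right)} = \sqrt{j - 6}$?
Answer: $\left(152 + i \sqrt{17}\right)^{2} \approx 23087.0 + 1253.4 i$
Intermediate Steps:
$J{\left(j \right)} = \sqrt{-6 + j}$
$\left(J{\left(-11 \right)} + 152\right)^{2} = \left(\sqrt{-6 - 11} + 152\right)^{2} = \left(\sqrt{-17} + 152\right)^{2} = \left(i \sqrt{17} + 152\right)^{2} = \left(152 + i \sqrt{17}\right)^{2}$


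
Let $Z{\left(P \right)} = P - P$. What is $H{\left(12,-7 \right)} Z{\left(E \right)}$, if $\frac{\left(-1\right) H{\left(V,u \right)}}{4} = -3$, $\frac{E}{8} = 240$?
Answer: $0$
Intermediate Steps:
$E = 1920$ ($E = 8 \cdot 240 = 1920$)
$Z{\left(P \right)} = 0$
$H{\left(V,u \right)} = 12$ ($H{\left(V,u \right)} = \left(-4\right) \left(-3\right) = 12$)
$H{\left(12,-7 \right)} Z{\left(E \right)} = 12 \cdot 0 = 0$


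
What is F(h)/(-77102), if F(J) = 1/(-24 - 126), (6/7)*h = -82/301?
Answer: 1/11565300 ≈ 8.6466e-8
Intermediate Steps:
h = -41/129 (h = 7*(-82/301)/6 = 7*(-82*1/301)/6 = (7/6)*(-82/301) = -41/129 ≈ -0.31783)
F(J) = -1/150 (F(J) = 1/(-150) = -1/150)
F(h)/(-77102) = -1/150/(-77102) = -1/150*(-1/77102) = 1/11565300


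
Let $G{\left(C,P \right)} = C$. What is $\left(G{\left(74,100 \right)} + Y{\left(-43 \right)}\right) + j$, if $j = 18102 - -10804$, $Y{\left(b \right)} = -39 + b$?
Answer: $28898$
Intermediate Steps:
$j = 28906$ ($j = 18102 + 10804 = 28906$)
$\left(G{\left(74,100 \right)} + Y{\left(-43 \right)}\right) + j = \left(74 - 82\right) + 28906 = -8 + 28906 = 28898$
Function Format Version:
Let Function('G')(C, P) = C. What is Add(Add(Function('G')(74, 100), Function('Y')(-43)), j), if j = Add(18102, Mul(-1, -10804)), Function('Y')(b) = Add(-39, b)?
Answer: 28898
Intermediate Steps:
j = 28906 (j = Add(18102, 10804) = 28906)
Add(Add(Function('G')(74, 100), Function('Y')(-43)), j) = Add(Add(74, Add(-39, -43)), 28906) = Add(Add(74, -82), 28906) = Add(-8, 28906) = 28898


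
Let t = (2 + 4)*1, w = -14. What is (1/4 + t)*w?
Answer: -175/2 ≈ -87.500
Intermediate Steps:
t = 6 (t = 6*1 = 6)
(1/4 + t)*w = (1/4 + 6)*(-14) = (25/4)*(-14) = -175/2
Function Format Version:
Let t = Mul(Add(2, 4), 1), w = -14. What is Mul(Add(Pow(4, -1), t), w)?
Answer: Rational(-175, 2) ≈ -87.500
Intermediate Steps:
t = 6 (t = Mul(6, 1) = 6)
Mul(Add(Pow(4, -1), t), w) = Mul(Add(Pow(4, -1), 6), -14) = Mul(Add(Rational(1, 4), 6), -14) = Mul(Rational(25, 4), -14) = Rational(-175, 2)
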